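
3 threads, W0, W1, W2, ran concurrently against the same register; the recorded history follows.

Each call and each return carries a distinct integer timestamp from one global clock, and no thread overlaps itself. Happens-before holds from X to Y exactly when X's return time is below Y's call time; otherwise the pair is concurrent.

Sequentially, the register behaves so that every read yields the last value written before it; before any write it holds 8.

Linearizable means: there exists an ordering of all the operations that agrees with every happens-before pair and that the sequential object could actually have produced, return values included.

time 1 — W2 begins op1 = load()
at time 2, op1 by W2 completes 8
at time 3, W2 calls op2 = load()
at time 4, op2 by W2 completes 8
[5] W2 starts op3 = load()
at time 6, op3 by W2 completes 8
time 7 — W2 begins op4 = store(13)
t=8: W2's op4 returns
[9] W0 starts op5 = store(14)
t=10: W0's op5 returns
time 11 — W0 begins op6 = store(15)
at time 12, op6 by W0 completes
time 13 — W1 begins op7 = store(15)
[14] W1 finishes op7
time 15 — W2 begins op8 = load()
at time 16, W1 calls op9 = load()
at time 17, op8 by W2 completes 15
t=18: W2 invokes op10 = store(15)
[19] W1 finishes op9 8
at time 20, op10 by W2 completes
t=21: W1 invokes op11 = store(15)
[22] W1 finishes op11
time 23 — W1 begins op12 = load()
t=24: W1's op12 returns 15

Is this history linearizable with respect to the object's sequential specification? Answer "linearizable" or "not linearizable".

already the first 19 events (up to op9's response at time 19) admit no linearization; the first 18 still do
all 2 real-time-respecting orders fail — 9 completed register operations, no legal replay
include/drop combinations of the 1 pending operation (op10) were all tried; none helps
one such order, op1, op2, op3, op4, op5, op6, op7, op8, op9 (pending dropped), breaks at step 9 where op9 load() → 8 is illegal
one such order, op1, op2, op3, op4, op5, op6, op7, op9, op8 (pending dropped), breaks at step 8 where op9 load() → 8 is illegal

not linearizable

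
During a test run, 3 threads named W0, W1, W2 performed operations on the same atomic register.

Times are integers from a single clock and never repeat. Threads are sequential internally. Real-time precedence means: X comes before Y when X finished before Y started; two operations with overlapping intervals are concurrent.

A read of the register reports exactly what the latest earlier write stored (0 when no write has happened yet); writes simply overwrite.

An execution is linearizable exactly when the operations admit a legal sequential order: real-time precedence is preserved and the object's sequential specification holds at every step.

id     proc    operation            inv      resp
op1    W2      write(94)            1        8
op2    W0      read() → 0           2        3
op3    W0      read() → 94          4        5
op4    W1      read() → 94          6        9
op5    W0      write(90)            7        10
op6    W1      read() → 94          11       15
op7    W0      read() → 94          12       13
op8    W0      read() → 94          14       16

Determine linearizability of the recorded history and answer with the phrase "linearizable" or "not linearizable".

the violation lands at event 13, op7's response at time 13: events 1..12 linearize, events 1..13 do not
all 10 real-time-respecting orders fail — 6 completed atomic register operations, no legal replay
every completion of the 1 pending operation (op6) was checked; none linearizes
one such order, op1, op2, op3, op4, op5, op7 (pending dropped), breaks at step 2 where op2 read() → 0 is illegal
one such order, op1, op2, op3, op5, op4, op7 (pending dropped), breaks at step 2 where op2 read() → 0 is illegal

not linearizable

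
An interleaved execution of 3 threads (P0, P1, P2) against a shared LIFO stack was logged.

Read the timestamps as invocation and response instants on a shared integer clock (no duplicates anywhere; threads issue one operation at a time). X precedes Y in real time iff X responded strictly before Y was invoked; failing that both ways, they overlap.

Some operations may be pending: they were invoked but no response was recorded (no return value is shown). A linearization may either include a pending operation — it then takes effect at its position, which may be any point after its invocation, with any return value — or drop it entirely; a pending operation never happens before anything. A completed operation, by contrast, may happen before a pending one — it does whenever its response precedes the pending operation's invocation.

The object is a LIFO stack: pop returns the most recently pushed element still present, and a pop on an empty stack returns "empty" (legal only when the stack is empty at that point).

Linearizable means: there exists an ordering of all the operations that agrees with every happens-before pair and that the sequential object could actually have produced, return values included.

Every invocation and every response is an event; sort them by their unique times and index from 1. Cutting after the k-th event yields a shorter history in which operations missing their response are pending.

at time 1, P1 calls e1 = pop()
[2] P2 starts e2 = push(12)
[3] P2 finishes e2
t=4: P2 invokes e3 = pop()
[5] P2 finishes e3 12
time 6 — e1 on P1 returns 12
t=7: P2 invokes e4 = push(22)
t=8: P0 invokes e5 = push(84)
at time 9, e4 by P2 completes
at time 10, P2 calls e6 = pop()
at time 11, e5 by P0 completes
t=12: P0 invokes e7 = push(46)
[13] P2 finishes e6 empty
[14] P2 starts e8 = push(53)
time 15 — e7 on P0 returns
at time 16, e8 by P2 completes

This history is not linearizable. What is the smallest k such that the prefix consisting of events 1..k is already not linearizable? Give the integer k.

6

a valid linearization of events 1..5 exists, for instance e1, e2, e3:
1. e1 pop() (pending, included), leaving stack <>
2. e2 push(12), leaving stack <12>
3. e3 pop() → 12, leaving stack <>
include event 6 — e1 responding at 6 — and every candidate order breaks
e.g. e1, e2, e3: illegal at step 1, since e1 pop() → 12 cannot apply there
e.g. e2, e1, e3: illegal at step 3, since e3 pop() → 12 cannot apply there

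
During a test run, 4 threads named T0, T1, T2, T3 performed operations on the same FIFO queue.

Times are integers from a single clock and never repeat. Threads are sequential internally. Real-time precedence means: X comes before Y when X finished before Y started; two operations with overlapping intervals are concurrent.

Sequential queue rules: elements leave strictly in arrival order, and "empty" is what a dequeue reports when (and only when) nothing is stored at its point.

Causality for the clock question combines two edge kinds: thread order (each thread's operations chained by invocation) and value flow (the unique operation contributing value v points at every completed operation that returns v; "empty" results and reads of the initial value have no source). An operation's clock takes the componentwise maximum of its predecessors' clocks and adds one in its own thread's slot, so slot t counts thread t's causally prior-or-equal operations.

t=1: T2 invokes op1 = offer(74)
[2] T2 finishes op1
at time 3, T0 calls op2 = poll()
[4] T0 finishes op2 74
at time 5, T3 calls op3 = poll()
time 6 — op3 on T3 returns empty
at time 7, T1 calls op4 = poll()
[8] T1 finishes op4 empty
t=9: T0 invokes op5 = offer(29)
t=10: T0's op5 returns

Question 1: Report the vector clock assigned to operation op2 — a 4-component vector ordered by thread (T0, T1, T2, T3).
Answer: (1, 0, 1, 0)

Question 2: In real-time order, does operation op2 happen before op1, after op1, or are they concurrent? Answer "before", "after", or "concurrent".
Answer: after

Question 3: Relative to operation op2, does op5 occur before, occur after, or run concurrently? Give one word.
Answer: after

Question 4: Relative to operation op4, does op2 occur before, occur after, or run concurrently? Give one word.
Answer: before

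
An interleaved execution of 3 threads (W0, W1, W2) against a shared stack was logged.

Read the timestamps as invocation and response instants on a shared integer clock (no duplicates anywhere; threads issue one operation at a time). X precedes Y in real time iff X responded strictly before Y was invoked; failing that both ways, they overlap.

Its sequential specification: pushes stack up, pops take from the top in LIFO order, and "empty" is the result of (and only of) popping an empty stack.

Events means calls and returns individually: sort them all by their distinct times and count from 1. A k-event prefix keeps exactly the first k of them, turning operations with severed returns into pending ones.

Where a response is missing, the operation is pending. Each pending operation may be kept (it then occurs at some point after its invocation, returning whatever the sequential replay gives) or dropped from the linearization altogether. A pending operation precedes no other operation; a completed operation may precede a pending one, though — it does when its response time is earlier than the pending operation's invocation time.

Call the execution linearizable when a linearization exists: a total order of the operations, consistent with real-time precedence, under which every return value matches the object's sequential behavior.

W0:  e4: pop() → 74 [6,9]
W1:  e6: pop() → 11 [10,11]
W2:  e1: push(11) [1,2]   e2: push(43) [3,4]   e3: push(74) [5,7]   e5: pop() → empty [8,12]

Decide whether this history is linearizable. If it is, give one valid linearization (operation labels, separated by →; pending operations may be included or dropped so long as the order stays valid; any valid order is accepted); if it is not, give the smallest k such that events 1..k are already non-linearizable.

through event 11 a valid linearization exists; event 12 (e5 responding at time 12) ends that
checked exhaustively: 5 real-time-consistent orders of 6 completed operations, zero legal stack replays
one such order, e1, e2, e3, e4, e5, e6, breaks at step 5 where e5 pop() → empty is illegal
one such order, e1, e2, e3, e4, e6, e5, breaks at step 5 where e6 pop() → 11 is illegal

not linearizable — minimal violating prefix: 12 events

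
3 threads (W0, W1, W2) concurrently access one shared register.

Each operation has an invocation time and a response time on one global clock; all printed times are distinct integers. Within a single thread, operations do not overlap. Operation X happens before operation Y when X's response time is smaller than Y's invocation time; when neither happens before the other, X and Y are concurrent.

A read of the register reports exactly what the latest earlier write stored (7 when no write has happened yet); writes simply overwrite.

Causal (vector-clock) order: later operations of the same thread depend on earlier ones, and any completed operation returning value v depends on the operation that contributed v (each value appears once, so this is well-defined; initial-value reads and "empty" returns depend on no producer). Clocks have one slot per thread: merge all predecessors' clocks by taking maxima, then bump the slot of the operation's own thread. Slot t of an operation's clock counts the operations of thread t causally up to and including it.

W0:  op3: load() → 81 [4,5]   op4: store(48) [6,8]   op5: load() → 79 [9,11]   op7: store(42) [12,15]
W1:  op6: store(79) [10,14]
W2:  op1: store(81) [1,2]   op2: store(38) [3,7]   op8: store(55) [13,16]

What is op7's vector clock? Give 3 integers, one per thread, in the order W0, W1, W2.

(4, 1, 1)

VC(op1, invoked at 1): no causal predecessors; +1 on W2 → (0, 0, 1)
VC(op6, invoked at 10): no causal predecessors; +1 on W1 → (0, 1, 0)
from VC(op1)=(0, 0, 1), op2 (invoked 3) maxes components and bumps W2 → (0, 0, 2)
from VC(op1)=(0, 0, 1), op3 (invoked 4) maxes components and bumps W0 → (1, 0, 1)
from VC(op2)=(0, 0, 2), op8 (invoked 13) maxes components and bumps W2 → (0, 0, 3)
from VC(op3)=(1, 0, 1), op4 (invoked 6) maxes components and bumps W0 → (2, 0, 1)
from VC(op4)=(2, 0, 1), VC(op6)=(0, 1, 0), op5 (invoked 9) maxes components and bumps W0 → (3, 1, 1)
from VC(op5)=(3, 1, 1), op7 (invoked 12) maxes components and bumps W0 → (4, 1, 1)
target: VC(op7) = (4, 1, 1)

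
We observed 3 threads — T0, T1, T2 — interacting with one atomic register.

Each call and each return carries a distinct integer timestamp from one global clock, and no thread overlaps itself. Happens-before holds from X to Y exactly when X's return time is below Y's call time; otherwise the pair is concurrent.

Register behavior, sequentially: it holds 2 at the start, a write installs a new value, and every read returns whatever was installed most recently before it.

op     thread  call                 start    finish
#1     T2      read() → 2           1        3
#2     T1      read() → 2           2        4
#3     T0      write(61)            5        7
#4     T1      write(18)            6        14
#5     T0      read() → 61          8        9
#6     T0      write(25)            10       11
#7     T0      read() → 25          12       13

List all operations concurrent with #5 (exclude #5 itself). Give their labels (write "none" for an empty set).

#4

concurrent with #5 ([8,9]): every op whose interval crosses 8..9
#1 [1,3]: before
#2 [2,4]: before
#3 [5,7]: before
#4 [6,14]: concurrent
#6 [10,11]: after
#7 [12,13]: after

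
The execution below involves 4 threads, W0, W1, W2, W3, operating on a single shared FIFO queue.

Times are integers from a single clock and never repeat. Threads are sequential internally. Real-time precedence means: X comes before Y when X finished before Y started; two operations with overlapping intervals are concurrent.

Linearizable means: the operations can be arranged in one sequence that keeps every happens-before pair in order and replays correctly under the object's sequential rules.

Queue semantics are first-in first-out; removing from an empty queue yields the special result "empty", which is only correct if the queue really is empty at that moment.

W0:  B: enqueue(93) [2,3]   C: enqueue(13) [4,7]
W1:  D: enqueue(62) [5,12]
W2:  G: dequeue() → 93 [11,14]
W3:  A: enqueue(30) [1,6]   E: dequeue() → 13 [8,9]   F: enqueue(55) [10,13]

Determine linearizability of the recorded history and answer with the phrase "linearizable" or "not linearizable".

not linearizable

through event 8 a valid linearization exists; event 9 (E responding at time 9) ends that
checked exhaustively: 3 real-time-consistent orders of 4 completed operations, zero legal FIFO queue replays
no completion choice of the 1 pending operation (D) rescues it — every subset was tried
for example A, B, C, E (pending dropped) fails at step 4: E dequeue() → 13 is not legal there
for example B, A, C, E (pending dropped) fails at step 4: E dequeue() → 13 is not legal there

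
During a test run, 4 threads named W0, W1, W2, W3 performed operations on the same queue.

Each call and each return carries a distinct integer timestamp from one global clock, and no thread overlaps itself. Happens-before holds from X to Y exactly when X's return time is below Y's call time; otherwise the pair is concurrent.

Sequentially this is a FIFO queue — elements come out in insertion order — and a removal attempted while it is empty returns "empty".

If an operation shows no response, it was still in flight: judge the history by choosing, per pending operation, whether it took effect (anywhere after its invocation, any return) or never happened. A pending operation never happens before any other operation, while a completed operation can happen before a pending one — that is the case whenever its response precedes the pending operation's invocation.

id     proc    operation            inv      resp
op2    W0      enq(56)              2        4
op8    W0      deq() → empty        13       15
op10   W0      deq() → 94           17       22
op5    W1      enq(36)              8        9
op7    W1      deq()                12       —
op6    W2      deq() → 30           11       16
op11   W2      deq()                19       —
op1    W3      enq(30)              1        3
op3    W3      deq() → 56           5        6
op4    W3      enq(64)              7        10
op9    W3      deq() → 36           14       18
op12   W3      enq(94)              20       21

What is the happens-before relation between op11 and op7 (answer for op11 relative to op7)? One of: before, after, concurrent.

concurrent

op11 spans [19,…), op7 spans [12,…)
the intervals overlap in both directions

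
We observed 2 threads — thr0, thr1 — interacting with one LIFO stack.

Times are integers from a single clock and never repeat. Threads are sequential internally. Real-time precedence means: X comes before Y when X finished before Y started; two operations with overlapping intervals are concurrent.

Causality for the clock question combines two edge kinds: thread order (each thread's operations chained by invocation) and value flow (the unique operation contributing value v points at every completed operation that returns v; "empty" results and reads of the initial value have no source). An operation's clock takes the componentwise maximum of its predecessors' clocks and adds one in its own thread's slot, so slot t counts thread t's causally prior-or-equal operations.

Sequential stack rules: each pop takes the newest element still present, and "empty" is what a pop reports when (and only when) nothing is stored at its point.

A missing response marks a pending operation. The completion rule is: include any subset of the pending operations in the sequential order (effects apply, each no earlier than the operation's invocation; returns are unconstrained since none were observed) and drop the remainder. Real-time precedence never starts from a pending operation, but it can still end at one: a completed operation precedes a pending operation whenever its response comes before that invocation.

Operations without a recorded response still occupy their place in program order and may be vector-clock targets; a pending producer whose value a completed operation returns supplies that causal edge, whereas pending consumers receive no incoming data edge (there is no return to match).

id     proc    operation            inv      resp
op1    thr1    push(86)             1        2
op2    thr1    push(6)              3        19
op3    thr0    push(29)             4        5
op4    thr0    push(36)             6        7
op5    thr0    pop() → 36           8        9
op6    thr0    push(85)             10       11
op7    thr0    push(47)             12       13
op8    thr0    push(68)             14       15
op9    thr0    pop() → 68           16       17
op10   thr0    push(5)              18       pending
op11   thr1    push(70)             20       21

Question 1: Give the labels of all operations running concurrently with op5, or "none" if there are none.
overlap test against op5 [8,9]: concurrent iff the interval meets 8..9
op1 [1,2]: before
op2 [3,19]: concurrent
op3 [4,5]: before
op4 [6,7]: before
op6 [10,11]: after
op7 [12,13]: after
op8 [14,15]: after
op9 [16,17]: after
op10 [18,…): after
op11 [20,21]: after

op2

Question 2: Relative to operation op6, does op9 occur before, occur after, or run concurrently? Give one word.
op9 spans [16,17], op6 spans [10,11]
resp(op6)=11 < inv(op9)=16

after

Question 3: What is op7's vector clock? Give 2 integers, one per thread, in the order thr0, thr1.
root op op1, invoked 1: fresh clock plus thr1's own tick → (0, 1)
root op op3, invoked 4: fresh clock plus thr0's own tick → (1, 0)
op2, invoked 3, takes VC(op1)=(0, 1) under max, adds 1 for thr1 → (0, 2)
op4, invoked 6, takes VC(op3)=(1, 0) under max, adds 1 for thr0 → (2, 0)
op11, invoked 20, takes VC(op2)=(0, 2) under max, adds 1 for thr1 → (0, 3)
op5, invoked 8, takes VC(op4)=(2, 0) under max, adds 1 for thr0 → (3, 0)
op6, invoked 10, takes VC(op5)=(3, 0) under max, adds 1 for thr0 → (4, 0)
op7, invoked 12, takes VC(op6)=(4, 0) under max, adds 1 for thr0 → (5, 0)
op8, invoked 14, takes VC(op7)=(5, 0) under max, adds 1 for thr0 → (6, 0)
op9, invoked 16, takes VC(op8)=(6, 0) under max, adds 1 for thr0 → (7, 0)
op10, invoked 18, takes VC(op9)=(7, 0) under max, adds 1 for thr0 → (8, 0)
target: VC(op7) = (5, 0)

(5, 0)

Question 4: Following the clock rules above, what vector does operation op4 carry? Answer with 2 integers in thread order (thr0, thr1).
invoked at 1, op1 has no predecessors; its own thr1 bump gives (0, 1)
invoked at 4, op3 has no predecessors; its own thr0 bump gives (1, 0)
invoked at 3, op2 merges VC(op1)=(0, 1) and bumps thr1's slot → (0, 2)
invoked at 6, op4 merges VC(op3)=(1, 0) and bumps thr0's slot → (2, 0)
invoked at 20, op11 merges VC(op2)=(0, 2) and bumps thr1's slot → (0, 3)
invoked at 8, op5 merges VC(op4)=(2, 0) and bumps thr0's slot → (3, 0)
invoked at 10, op6 merges VC(op5)=(3, 0) and bumps thr0's slot → (4, 0)
invoked at 12, op7 merges VC(op6)=(4, 0) and bumps thr0's slot → (5, 0)
invoked at 14, op8 merges VC(op7)=(5, 0) and bumps thr0's slot → (6, 0)
invoked at 16, op9 merges VC(op8)=(6, 0) and bumps thr0's slot → (7, 0)
invoked at 18, op10 merges VC(op9)=(7, 0) and bumps thr0's slot → (8, 0)
target: VC(op4) = (2, 0)

(2, 0)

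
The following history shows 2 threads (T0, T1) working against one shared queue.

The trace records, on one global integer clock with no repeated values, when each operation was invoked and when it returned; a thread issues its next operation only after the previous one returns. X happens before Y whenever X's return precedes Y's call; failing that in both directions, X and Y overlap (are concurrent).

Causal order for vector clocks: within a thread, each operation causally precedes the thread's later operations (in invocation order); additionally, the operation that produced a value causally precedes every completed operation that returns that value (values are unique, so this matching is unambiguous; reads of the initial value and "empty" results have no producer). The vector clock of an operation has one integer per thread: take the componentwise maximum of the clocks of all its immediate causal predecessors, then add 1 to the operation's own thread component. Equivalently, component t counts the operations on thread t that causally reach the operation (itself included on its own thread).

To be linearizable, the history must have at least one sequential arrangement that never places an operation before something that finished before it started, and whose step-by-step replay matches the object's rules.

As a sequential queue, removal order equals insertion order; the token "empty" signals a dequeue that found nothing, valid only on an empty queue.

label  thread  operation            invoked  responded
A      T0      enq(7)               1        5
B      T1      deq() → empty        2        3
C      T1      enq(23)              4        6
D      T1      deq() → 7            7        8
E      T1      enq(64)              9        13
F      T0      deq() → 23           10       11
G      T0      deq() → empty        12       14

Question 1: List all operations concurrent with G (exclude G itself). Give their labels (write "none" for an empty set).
Answer: E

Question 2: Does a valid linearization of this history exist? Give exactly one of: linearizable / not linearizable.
a witness: B, A, C, D, F, G, E
step 1: B deq() → empty — queue <>
step 2: A enq(7) — queue <7>
step 3: C enq(23) — queue <7,23>
step 4: D deq() → 7 — queue <23>
step 5: F deq() → 23 — queue <>
step 6: G deq() → empty — queue <>
step 7: E enq(64) — queue <64>

linearizable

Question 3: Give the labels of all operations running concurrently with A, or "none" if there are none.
Answer: B, C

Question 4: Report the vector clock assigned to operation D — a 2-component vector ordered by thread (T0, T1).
Answer: (1, 3)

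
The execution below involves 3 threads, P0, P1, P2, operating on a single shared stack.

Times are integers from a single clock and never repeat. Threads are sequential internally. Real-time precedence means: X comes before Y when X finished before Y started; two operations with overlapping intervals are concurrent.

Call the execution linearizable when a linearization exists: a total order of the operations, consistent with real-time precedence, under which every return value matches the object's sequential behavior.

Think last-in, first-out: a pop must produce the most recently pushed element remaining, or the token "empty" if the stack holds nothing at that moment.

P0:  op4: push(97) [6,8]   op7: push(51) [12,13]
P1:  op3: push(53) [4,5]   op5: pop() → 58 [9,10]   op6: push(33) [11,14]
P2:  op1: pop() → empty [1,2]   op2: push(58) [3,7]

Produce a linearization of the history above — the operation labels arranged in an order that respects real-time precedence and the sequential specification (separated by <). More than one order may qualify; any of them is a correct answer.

step 1: op1 pop() → empty — stack <>
step 2: op3 push(53) — stack <53>
step 3: op4 push(97) — stack <53,97>
step 4: op2 push(58) — stack <53,97,58>
step 5: op5 pop() → 58 — stack <53,97>
step 6: op6 push(33) — stack <53,97,33>
step 7: op7 push(51) — stack <53,97,33,51>

op1 < op3 < op4 < op2 < op5 < op6 < op7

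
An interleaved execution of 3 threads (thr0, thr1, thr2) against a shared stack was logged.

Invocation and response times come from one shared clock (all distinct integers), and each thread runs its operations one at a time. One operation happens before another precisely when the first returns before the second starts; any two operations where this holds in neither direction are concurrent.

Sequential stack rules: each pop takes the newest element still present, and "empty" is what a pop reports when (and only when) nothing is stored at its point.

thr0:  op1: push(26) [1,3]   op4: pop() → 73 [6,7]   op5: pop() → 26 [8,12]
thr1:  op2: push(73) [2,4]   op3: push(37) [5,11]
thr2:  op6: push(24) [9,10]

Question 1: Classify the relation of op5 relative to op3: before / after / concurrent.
op5 spans [8,12], op3 spans [5,11]
the intervals overlap in both directions

concurrent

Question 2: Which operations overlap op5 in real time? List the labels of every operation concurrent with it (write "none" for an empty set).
op5 spans [8,12]: anything still running between times 8 and 12 counts as concurrent
op1 [1,3]: before
op2 [2,4]: before
op3 [5,11]: concurrent
op4 [6,7]: before
op6 [9,10]: concurrent

op3, op6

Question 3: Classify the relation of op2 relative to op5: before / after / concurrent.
op2 spans [2,4], op5 spans [8,12]
resp(op2)=4 < inv(op5)=8

before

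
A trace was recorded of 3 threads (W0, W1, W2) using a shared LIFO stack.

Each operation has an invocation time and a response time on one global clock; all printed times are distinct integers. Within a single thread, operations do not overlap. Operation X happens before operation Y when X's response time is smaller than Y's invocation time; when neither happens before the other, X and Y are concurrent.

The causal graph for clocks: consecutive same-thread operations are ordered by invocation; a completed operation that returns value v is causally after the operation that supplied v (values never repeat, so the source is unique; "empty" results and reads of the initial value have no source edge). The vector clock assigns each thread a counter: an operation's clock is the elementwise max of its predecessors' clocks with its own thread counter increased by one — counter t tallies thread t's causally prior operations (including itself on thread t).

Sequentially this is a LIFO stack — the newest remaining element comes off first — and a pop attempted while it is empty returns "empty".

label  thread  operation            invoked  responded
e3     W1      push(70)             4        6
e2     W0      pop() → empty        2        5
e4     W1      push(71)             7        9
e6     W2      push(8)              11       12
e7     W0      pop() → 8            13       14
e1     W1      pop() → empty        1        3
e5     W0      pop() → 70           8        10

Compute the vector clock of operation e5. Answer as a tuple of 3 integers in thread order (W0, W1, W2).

VC(e6, invoked at 11): no causal predecessors; +1 on W2 → (0, 0, 1)
VC(e1, invoked at 1): no causal predecessors; +1 on W1 → (0, 1, 0)
VC(e2, invoked at 2): no causal predecessors; +1 on W0 → (1, 0, 0)
invoked at 4, e3 merges VC(e1)=(0, 1, 0) and bumps W1's slot → (0, 2, 0)
invoked at 7, e4 merges VC(e3)=(0, 2, 0) and bumps W1's slot → (0, 3, 0)
invoked at 8, e5 merges VC(e2)=(1, 0, 0), VC(e3)=(0, 2, 0) and bumps W0's slot → (2, 2, 0)
invoked at 13, e7 merges VC(e5)=(2, 2, 0), VC(e6)=(0, 0, 1) and bumps W0's slot → (3, 2, 1)
target: VC(e5) = (2, 2, 0)

(2, 2, 0)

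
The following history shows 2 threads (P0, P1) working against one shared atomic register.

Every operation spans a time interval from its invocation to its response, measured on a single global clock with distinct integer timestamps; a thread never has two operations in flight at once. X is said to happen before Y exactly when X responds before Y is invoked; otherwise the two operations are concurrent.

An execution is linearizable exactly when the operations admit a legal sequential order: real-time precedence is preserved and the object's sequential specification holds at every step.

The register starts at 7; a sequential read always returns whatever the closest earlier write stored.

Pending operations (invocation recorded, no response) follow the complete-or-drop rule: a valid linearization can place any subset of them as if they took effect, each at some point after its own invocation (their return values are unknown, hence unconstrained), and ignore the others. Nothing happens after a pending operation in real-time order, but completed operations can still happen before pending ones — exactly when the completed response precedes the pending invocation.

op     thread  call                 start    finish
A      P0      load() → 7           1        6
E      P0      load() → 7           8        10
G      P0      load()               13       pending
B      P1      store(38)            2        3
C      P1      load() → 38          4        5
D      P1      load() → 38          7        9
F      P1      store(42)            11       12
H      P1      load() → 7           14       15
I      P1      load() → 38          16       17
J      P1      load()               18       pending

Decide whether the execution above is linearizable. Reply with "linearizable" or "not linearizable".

not linearizable

cut after 9 events: linearizable; cut after 10 events (E responds, time 10): not linearizable
the 5 completed operations admit 6 real-time orders; each fails the atomic register replay
sample order A, B, C, D, E stalls at step 5 — E load() → 7 has no legal effect
sample order A, B, C, E, D stalls at step 4 — E load() → 7 has no legal effect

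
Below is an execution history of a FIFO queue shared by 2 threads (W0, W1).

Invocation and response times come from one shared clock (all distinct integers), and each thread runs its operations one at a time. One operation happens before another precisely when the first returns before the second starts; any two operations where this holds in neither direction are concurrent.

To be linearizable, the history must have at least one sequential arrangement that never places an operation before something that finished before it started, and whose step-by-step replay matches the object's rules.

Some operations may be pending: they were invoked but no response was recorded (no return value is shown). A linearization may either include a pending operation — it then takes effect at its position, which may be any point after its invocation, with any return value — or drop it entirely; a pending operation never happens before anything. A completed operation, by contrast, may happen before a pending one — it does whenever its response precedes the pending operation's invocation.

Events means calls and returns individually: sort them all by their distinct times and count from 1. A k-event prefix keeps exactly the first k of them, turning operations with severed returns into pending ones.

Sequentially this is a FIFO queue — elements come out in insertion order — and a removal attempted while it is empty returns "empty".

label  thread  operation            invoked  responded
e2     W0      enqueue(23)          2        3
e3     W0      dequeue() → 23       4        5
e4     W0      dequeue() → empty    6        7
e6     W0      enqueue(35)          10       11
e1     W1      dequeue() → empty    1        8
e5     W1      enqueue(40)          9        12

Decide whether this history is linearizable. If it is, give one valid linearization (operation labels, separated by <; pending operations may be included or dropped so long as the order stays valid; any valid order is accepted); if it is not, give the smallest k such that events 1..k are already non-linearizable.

linearizable — witness: e1 < e2 < e3 < e4 < e5 < e6

after step 1 (e1 dequeue() → empty): queue <>
after step 2 (e2 enqueue(23)): queue <23>
after step 3 (e3 dequeue() → 23): queue <>
after step 4 (e4 dequeue() → empty): queue <>
after step 5 (e5 enqueue(40)): queue <40>
after step 6 (e6 enqueue(35)): queue <40,35>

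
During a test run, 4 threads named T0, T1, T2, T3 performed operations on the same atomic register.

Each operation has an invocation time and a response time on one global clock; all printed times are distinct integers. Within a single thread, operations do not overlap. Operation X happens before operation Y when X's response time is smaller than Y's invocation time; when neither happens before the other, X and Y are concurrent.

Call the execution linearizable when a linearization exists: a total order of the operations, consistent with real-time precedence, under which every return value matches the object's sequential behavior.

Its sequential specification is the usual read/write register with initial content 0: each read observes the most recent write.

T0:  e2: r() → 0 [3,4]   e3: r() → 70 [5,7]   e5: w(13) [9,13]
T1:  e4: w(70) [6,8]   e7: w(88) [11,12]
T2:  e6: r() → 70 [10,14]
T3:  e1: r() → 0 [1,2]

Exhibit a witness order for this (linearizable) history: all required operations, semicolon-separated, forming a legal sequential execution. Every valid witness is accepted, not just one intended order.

step 1: e1 r() → 0 — value 0
step 2: e2 r() → 0 — value 0
step 3: e4 w(70) — value 70
step 4: e3 r() → 70 — value 70
step 5: e6 r() → 70 — value 70
step 6: e5 w(13) — value 13
step 7: e7 w(88) — value 88

e1; e2; e4; e3; e6; e5; e7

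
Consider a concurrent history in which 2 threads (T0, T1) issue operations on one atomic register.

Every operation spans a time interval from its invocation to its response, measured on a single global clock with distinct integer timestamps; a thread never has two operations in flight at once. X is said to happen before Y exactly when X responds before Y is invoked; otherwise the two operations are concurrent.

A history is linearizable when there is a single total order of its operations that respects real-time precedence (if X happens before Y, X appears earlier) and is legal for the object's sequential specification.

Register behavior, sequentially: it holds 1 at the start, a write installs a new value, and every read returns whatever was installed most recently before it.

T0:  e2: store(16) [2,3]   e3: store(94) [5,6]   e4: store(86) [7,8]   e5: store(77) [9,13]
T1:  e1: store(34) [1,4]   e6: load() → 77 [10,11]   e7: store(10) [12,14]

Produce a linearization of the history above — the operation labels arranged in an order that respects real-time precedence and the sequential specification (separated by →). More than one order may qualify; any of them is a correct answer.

step 1: e1 store(34) — value 34
step 2: e2 store(16) — value 16
step 3: e3 store(94) — value 94
step 4: e4 store(86) — value 86
step 5: e5 store(77) — value 77
step 6: e6 load() → 77 — value 77
step 7: e7 store(10) — value 10

e1 → e2 → e3 → e4 → e5 → e6 → e7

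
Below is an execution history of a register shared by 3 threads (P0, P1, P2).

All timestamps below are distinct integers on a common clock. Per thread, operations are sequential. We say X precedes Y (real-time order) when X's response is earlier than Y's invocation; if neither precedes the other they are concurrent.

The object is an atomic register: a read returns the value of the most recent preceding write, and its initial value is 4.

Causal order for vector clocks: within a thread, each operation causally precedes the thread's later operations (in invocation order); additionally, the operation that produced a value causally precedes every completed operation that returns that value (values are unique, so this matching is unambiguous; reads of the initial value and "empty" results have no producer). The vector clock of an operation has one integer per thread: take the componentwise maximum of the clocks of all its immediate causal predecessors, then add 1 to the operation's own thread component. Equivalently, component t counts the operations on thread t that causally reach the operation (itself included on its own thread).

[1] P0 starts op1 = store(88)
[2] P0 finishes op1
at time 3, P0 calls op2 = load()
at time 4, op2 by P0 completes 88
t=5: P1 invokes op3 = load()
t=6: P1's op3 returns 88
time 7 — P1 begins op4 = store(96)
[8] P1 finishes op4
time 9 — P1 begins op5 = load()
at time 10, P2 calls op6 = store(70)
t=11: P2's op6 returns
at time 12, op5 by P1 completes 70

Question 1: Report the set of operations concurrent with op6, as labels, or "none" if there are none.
Answer: op5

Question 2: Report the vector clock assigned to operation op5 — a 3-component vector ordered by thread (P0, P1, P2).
Answer: (1, 3, 1)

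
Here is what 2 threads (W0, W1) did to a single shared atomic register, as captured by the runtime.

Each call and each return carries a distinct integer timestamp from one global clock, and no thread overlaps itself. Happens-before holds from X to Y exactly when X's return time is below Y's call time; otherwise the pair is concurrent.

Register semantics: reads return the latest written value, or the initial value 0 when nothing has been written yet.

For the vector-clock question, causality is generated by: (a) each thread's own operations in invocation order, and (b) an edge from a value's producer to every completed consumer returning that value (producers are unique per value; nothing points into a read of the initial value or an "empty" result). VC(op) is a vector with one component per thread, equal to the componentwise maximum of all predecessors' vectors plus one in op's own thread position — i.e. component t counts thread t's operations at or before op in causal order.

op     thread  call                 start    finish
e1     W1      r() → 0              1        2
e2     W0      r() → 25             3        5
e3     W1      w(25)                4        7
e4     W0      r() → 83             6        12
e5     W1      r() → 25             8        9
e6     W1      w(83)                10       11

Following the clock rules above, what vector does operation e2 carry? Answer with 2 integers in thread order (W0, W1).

(1, 2)

e1 (invocation 1): nothing precedes it; W1's component alone gives (0, 1)
e3 (invocation 4): componentwise max over VC(e1)=(0, 1), +1 at W1, giving (0, 2)
e5 (invocation 8): componentwise max over VC(e3)=(0, 2), +1 at W1, giving (0, 3)
e2 (invocation 3): componentwise max over VC(e3)=(0, 2), +1 at W0, giving (1, 2)
e6 (invocation 10): componentwise max over VC(e5)=(0, 3), +1 at W1, giving (0, 4)
e4 (invocation 6): componentwise max over VC(e2)=(1, 2), VC(e6)=(0, 4), +1 at W0, giving (2, 4)
target: VC(e2) = (1, 2)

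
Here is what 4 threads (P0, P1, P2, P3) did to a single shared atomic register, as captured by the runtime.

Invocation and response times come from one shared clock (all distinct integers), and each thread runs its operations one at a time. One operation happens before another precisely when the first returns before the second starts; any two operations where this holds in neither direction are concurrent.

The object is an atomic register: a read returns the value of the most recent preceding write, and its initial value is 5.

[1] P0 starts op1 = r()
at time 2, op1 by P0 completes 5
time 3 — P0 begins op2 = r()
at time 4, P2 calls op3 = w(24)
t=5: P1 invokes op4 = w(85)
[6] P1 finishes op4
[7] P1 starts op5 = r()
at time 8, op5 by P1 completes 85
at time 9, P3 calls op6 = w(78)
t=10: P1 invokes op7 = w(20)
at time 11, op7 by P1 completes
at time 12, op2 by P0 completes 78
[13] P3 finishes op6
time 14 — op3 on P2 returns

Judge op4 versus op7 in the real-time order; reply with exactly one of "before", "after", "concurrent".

before

op4 spans [5,6], op7 spans [10,11]
resp(op4)=6 < inv(op7)=10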